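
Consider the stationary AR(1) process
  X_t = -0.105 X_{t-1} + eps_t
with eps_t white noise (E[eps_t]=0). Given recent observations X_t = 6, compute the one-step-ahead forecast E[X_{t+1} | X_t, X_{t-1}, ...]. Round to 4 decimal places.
E[X_{t+1} \mid \mathcal F_t] = -0.6300

For an AR(p) model X_t = c + sum_i phi_i X_{t-i} + eps_t, the
one-step-ahead conditional mean is
  E[X_{t+1} | X_t, ...] = c + sum_i phi_i X_{t+1-i}.
Substitute known values:
  E[X_{t+1} | ...] = (-0.105) * (6)
                   = -0.6300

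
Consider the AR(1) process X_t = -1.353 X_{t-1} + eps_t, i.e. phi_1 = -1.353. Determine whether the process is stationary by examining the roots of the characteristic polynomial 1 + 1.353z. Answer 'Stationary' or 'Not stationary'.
\text{Not stationary}

The AR(p) characteristic polynomial is P(z) = 1 + 1.353z.
Stationarity requires all roots to lie outside the unit circle, i.e. |z| > 1 for every root.
This is linear in z: 1 + (1.353) z = 0  =>  z = -1/(1.353) = -0.739098,  |z| = 0.739098.
Moduli of all roots: 0.7391.
All moduli strictly greater than 1? No.
Verdict: Not stationary.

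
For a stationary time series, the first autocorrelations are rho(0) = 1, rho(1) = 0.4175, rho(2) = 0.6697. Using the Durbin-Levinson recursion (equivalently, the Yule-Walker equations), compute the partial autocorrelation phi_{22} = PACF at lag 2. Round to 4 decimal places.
\phi_{22} = 0.6000

The PACF at lag k is phi_{kk}, the last component of the solution
to the Yule-Walker system G_k phi = r_k where
  (G_k)_{ij} = rho(|i - j|), (r_k)_i = rho(i), i,j = 1..k.
Equivalently, Durbin-Levinson gives phi_{kk} iteratively:
  phi_{11} = rho(1)
  phi_{kk} = [rho(k) - sum_{j=1..k-1} phi_{k-1,j} rho(k-j)]
            / [1 - sum_{j=1..k-1} phi_{k-1,j} rho(j)],
  phi_{k,j} = phi_{k-1,j} - phi_{kk} phi_{k-1,k-j},  j = 1..k-1.
Step k = 1:
  phi_11 = rho(1) = 0.4175.
Step k = 2:
  phi_22 = [rho(2) - phi_11 rho(1)] / [1 - phi_11 rho(1)] = [0.6697 - (0.4175)(0.4175)] / [1 - (0.4175)(0.4175)]
         = 0.49539375 / 0.82569375 = 0.6.
Therefore phi_{22} = 0.6000.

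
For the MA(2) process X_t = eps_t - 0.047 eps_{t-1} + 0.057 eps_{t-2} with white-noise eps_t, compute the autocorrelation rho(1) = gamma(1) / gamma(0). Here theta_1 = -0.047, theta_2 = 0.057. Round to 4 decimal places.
\rho(1) = -0.0494

For an MA(q) process with theta_0 = 1, the autocovariance is
  gamma(k) = sigma^2 * sum_{i=0..q-k} theta_i * theta_{i+k},
and rho(k) = gamma(k) / gamma(0). Sigma^2 cancels.
  numerator   = (1)*(-0.047) + (-0.047)*(0.057) = -0.049679.
  denominator = (1)^2 + (-0.047)^2 + (0.057)^2 = 1.005458.
  rho(1) = -0.049679 / 1.005458 = -0.0494.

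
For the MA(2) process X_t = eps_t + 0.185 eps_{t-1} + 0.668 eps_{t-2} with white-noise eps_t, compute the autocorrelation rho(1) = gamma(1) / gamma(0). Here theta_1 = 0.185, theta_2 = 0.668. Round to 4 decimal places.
\rho(1) = 0.2084

For an MA(q) process with theta_0 = 1, the autocovariance is
  gamma(k) = sigma^2 * sum_{i=0..q-k} theta_i * theta_{i+k},
and rho(k) = gamma(k) / gamma(0). Sigma^2 cancels.
  numerator   = (1)*(0.185) + (0.185)*(0.668) = 0.30858.
  denominator = (1)^2 + (0.185)^2 + (0.668)^2 = 1.480449.
  rho(1) = 0.30858 / 1.480449 = 0.2084.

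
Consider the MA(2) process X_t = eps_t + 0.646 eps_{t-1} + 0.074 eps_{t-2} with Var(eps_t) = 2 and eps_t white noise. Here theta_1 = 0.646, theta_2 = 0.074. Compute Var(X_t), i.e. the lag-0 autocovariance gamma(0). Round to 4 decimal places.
\gamma(0) = 2.8456

For an MA(q) process X_t = eps_t + sum_i theta_i eps_{t-i} with
Var(eps_t) = sigma^2, the variance is
  gamma(0) = sigma^2 * (1 + sum_i theta_i^2).
  sum_i theta_i^2 = (0.646)^2 + (0.074)^2 = 0.417316 + 0.005476 = 0.422792.
  gamma(0) = 2 * (1 + 0.422792) = 2 * 1.422792 = 2.845584, which rounds to 2.8456.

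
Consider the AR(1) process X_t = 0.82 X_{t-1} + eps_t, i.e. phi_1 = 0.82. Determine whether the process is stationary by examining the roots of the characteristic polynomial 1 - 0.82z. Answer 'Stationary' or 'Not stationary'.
\text{Stationary}

The AR(p) characteristic polynomial is P(z) = 1 - 0.82z.
Stationarity requires all roots to lie outside the unit circle, i.e. |z| > 1 for every root.
This is linear in z: 1 + (-0.82) z = 0  =>  z = -1/(-0.82) = 1.219512,  |z| = 1.219512.
Moduli of all roots: 1.2195.
All moduli strictly greater than 1? Yes.
Verdict: Stationary.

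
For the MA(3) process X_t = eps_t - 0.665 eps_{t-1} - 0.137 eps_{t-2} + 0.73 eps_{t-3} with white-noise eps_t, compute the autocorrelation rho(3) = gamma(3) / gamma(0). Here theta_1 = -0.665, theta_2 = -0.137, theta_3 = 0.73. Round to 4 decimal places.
\rho(3) = 0.3661

For an MA(q) process with theta_0 = 1, the autocovariance is
  gamma(k) = sigma^2 * sum_{i=0..q-k} theta_i * theta_{i+k},
and rho(k) = gamma(k) / gamma(0). Sigma^2 cancels.
  numerator   = (1)*(0.73) = 0.73.
  denominator = (1)^2 + (-0.665)^2 + (-0.137)^2 + (0.73)^2 = 1.993894.
  rho(3) = 0.73 / 1.993894 = 0.3661.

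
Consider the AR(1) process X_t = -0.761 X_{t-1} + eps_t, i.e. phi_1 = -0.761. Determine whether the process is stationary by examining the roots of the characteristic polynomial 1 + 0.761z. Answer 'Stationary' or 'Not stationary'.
\text{Stationary}

The AR(p) characteristic polynomial is P(z) = 1 + 0.761z.
Stationarity requires all roots to lie outside the unit circle, i.e. |z| > 1 for every root.
This is linear in z: 1 + (0.761) z = 0  =>  z = -1/(0.761) = -1.31406,  |z| = 1.31406.
Moduli of all roots: 1.3141.
All moduli strictly greater than 1? Yes.
Verdict: Stationary.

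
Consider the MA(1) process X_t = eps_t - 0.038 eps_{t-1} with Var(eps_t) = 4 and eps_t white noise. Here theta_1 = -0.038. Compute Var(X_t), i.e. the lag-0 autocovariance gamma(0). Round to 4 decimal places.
\gamma(0) = 4.0058

For an MA(q) process X_t = eps_t + sum_i theta_i eps_{t-i} with
Var(eps_t) = sigma^2, the variance is
  gamma(0) = sigma^2 * (1 + sum_i theta_i^2).
  sum_i theta_i^2 = (-0.038)^2 = 0.001444.
  gamma(0) = 4 * (1 + 0.001444) = 4 * 1.001444 = 4.005776, which rounds to 4.0058.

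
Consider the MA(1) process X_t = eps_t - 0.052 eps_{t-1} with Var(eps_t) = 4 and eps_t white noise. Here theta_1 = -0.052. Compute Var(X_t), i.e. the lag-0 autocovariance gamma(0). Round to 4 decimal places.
\gamma(0) = 4.0108

For an MA(q) process X_t = eps_t + sum_i theta_i eps_{t-i} with
Var(eps_t) = sigma^2, the variance is
  gamma(0) = sigma^2 * (1 + sum_i theta_i^2).
  sum_i theta_i^2 = (-0.052)^2 = 0.002704.
  gamma(0) = 4 * (1 + 0.002704) = 4 * 1.002704 = 4.010816, which rounds to 4.0108.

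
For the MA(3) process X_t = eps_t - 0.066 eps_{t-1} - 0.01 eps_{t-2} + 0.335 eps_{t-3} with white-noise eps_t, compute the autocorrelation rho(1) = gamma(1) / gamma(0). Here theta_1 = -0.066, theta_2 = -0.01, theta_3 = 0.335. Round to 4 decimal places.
\rho(1) = -0.0615

For an MA(q) process with theta_0 = 1, the autocovariance is
  gamma(k) = sigma^2 * sum_{i=0..q-k} theta_i * theta_{i+k},
and rho(k) = gamma(k) / gamma(0). Sigma^2 cancels.
  numerator   = (1)*(-0.066) + (-0.066)*(-0.01) + (-0.01)*(0.335) = -0.06869.
  denominator = (1)^2 + (-0.066)^2 + (-0.01)^2 + (0.335)^2 = 1.116681.
  rho(1) = -0.06869 / 1.116681 = -0.0615.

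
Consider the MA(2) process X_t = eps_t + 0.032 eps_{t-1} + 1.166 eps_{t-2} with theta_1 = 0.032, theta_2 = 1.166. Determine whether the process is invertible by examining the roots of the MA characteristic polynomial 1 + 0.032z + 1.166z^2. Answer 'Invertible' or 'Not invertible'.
\text{Not invertible}

The MA(q) characteristic polynomial is P(z) = 1 + 0.032z + 1.166z^2.
Invertibility requires all roots to lie outside the unit circle, i.e. |z| > 1 for every root.
Set 1 + (0.032) z + (1.166) z^2 = 0, i.e. a z^2 + b z + c = 0 with a = 1.166, b = 0.032, c = 1.
Discriminant D = b^2 - 4ac = (0.032)^2 - 4*(1.166)*1 = 0.001024 - (4.664) = -4.662976.
D < 0, so the roots are the complex-conjugate pair z = (-b +/- i sqrt(-D)) / (2a) = -0.0137 +/- 0.926i.
For a conjugate pair |z|^2 = z * conj(z) = (product of roots) = c/a = 1/(1.166) = 0.857633, so |z| = sqrt(0.857633) = 0.9261 for both roots.
Moduli of all roots: 0.9261, 0.9261.
All moduli strictly greater than 1? No.
Verdict: Not invertible.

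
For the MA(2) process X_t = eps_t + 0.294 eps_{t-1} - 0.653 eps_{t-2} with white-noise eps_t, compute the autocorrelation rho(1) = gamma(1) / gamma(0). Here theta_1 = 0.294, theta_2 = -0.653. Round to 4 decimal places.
\rho(1) = 0.0674

For an MA(q) process with theta_0 = 1, the autocovariance is
  gamma(k) = sigma^2 * sum_{i=0..q-k} theta_i * theta_{i+k},
and rho(k) = gamma(k) / gamma(0). Sigma^2 cancels.
  numerator   = (1)*(0.294) + (0.294)*(-0.653) = 0.102018.
  denominator = (1)^2 + (0.294)^2 + (-0.653)^2 = 1.512845.
  rho(1) = 0.102018 / 1.512845 = 0.0674.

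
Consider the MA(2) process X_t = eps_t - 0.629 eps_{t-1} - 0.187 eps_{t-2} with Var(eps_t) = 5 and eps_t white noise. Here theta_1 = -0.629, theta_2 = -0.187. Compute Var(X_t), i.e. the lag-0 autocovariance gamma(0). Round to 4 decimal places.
\gamma(0) = 7.1531

For an MA(q) process X_t = eps_t + sum_i theta_i eps_{t-i} with
Var(eps_t) = sigma^2, the variance is
  gamma(0) = sigma^2 * (1 + sum_i theta_i^2).
  sum_i theta_i^2 = (-0.629)^2 + (-0.187)^2 = 0.395641 + 0.034969 = 0.43061.
  gamma(0) = 5 * (1 + 0.43061) = 5 * 1.43061 = 7.15305, which rounds to 7.1531.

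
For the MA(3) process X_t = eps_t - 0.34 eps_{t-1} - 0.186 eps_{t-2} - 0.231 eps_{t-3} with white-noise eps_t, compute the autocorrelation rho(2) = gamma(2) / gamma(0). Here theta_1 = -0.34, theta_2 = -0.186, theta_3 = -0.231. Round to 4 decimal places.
\rho(2) = -0.0893

For an MA(q) process with theta_0 = 1, the autocovariance is
  gamma(k) = sigma^2 * sum_{i=0..q-k} theta_i * theta_{i+k},
and rho(k) = gamma(k) / gamma(0). Sigma^2 cancels.
  numerator   = (1)*(-0.186) + (-0.34)*(-0.231) = -0.10746.
  denominator = (1)^2 + (-0.34)^2 + (-0.186)^2 + (-0.231)^2 = 1.203557.
  rho(2) = -0.10746 / 1.203557 = -0.0893.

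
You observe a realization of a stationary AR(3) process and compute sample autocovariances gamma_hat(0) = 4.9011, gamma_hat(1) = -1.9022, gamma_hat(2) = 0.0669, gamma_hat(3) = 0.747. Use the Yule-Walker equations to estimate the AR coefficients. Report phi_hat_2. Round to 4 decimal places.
\hat\phi_{2} = -0.1090

The Yule-Walker equations for an AR(p) process read, in matrix form,
  Gamma_p phi = r_p,   with   (Gamma_p)_{ij} = gamma(|i - j|),
                       (r_p)_i = gamma(i),   i,j = 1..p.
Substitute the sample gammas (Toeplitz matrix and right-hand side of size 3):
  Gamma_p = [[4.9011, -1.9022, 0.0669], [-1.9022, 4.9011, -1.9022], [0.0669, -1.9022, 4.9011]]
  r_p     = [-1.9022, 0.0669, 0.747]
Written out (R1..R3):
  (R1) 4.9011 phi_1 - 1.9022 phi_2 + 0.0669 phi_3 = -1.9022
  (R2) -1.9022 phi_1 + 4.9011 phi_2 - 1.9022 phi_3 = 0.0669
  (R3) 0.0669 phi_1 - 1.9022 phi_2 + 4.9011 phi_3 = 0.747
Gaussian elimination:
  R2 <- R2 - (-1.9022/4.9011) R1 = R2 - (-0.388117) R1:  4.162824 phi_2 - 1.876235 phi_3 = -0.671376
  R3 <- R3 - (0.0669/4.9011) R1 = R3 - (0.01365) R1:  -1.876235 phi_2 + 4.900187 phi_3 = 0.772965
  R3 <- R3 - (-1.876235/4.162824) R2 = R3 - (-0.450712) R2:  4.054545 phi_3 = 0.470368
Back-substitution:
  phi_hat_3 = 0.470368 / 4.054545 = 0.11601
  phi_hat_2 = (-0.671376 - (-1.876235)(0.11601)) / 4.162824 = -0.108992
  phi_hat_1 = (-1.9022 - (-1.9022)(-0.108992) - (0.0669)(0.11601)) / 4.9011 = -0.432002
So phi_hat = [-0.4320, -0.1090, 0.1160].
Therefore phi_hat_2 = -0.1090.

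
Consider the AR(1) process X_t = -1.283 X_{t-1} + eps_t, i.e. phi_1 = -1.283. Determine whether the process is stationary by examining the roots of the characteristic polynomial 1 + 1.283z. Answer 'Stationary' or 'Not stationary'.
\text{Not stationary}

The AR(p) characteristic polynomial is P(z) = 1 + 1.283z.
Stationarity requires all roots to lie outside the unit circle, i.e. |z| > 1 for every root.
This is linear in z: 1 + (1.283) z = 0  =>  z = -1/(1.283) = -0.779423,  |z| = 0.779423.
Moduli of all roots: 0.7794.
All moduli strictly greater than 1? No.
Verdict: Not stationary.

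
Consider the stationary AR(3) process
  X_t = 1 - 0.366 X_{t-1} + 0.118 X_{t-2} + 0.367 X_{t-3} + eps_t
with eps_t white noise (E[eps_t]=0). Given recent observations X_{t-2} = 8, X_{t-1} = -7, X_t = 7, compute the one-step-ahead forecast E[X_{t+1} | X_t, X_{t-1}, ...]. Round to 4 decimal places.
E[X_{t+1} \mid \mathcal F_t] = 0.5480

For an AR(p) model X_t = c + sum_i phi_i X_{t-i} + eps_t, the
one-step-ahead conditional mean is
  E[X_{t+1} | X_t, ...] = c + sum_i phi_i X_{t+1-i}.
Substitute known values:
  E[X_{t+1} | ...] = 1 + (-0.366) * (7) + (0.118) * (-7) + (0.367) * (8)
                   = 0.5480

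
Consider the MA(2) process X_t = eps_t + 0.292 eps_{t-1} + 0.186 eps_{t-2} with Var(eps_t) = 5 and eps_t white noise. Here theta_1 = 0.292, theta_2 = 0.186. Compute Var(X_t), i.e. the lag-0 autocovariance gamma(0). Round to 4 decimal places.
\gamma(0) = 5.5993

For an MA(q) process X_t = eps_t + sum_i theta_i eps_{t-i} with
Var(eps_t) = sigma^2, the variance is
  gamma(0) = sigma^2 * (1 + sum_i theta_i^2).
  sum_i theta_i^2 = (0.292)^2 + (0.186)^2 = 0.085264 + 0.034596 = 0.11986.
  gamma(0) = 5 * (1 + 0.11986) = 5 * 1.11986 = 5.5993.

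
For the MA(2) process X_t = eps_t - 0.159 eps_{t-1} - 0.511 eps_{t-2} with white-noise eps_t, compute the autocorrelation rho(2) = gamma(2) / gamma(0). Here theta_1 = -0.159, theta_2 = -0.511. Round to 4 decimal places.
\rho(2) = -0.3972

For an MA(q) process with theta_0 = 1, the autocovariance is
  gamma(k) = sigma^2 * sum_{i=0..q-k} theta_i * theta_{i+k},
and rho(k) = gamma(k) / gamma(0). Sigma^2 cancels.
  numerator   = (1)*(-0.511) = -0.511.
  denominator = (1)^2 + (-0.159)^2 + (-0.511)^2 = 1.286402.
  rho(2) = -0.511 / 1.286402 = -0.3972.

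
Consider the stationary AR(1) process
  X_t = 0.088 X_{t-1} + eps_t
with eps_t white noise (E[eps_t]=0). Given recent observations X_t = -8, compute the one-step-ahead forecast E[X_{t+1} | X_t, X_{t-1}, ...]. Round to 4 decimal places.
E[X_{t+1} \mid \mathcal F_t] = -0.7040

For an AR(p) model X_t = c + sum_i phi_i X_{t-i} + eps_t, the
one-step-ahead conditional mean is
  E[X_{t+1} | X_t, ...] = c + sum_i phi_i X_{t+1-i}.
Substitute known values:
  E[X_{t+1} | ...] = (0.088) * (-8)
                   = -0.7040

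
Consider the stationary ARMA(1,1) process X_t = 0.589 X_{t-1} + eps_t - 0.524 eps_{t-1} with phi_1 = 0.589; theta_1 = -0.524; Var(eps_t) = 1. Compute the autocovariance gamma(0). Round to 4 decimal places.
\gamma(0) = 1.0065

Multiply the model equation by X_{t-k} and take expectations. With theta_0 = psi_0 = 1 and psi_j the MA(infinity) weights, this gives
  gamma(k) - sum_i phi_i gamma(k-i) = c_k,
  c_k = sigma^2 * sum_{j=k..q} theta_j psi_{j-k}   (c_k = 0 for k > q),
using gamma(-m) = gamma(m).
psi-weights needed (psi_j = theta_j + sum_i phi_i psi_{j-i}):
  psi_1 = theta_1 + phi_1 = -0.524 + (0.589) = 0.065
Right-hand sides:
  c_0 = sigma^2 (1 + theta_1 psi_1) = 1 * (1 + (-0.524)(0.065)) = 1 * 0.96594 = 0.96594
  c_1 = sigma^2 theta_1 = 1 * (-0.524) = -0.524
  c_2 = 0
Equations for k = 0 and k = 1 (AR order 1):
  gamma(0) = phi_1 gamma(1) + c_0
  gamma(1) = phi_1 gamma(0) + c_1
Substituting the second into the first: gamma(0) (1 - phi_1^2) = c_0 + phi_1 c_1, so
  gamma(0) = (c_0 + phi_1 c_1) / (1 - phi_1^2) = (0.96594 + (0.589)(-0.524)) / (1 - (0.589)^2) = 0.657304 / 0.653079 = 1.006469.
Therefore gamma(0) = 1.0065 (to 4 decimal places).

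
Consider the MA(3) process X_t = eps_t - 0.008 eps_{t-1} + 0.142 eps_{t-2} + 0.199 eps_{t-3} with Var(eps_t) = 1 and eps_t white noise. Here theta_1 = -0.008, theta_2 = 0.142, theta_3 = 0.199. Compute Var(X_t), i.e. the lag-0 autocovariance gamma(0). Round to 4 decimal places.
\gamma(0) = 1.0598

For an MA(q) process X_t = eps_t + sum_i theta_i eps_{t-i} with
Var(eps_t) = sigma^2, the variance is
  gamma(0) = sigma^2 * (1 + sum_i theta_i^2).
  sum_i theta_i^2 = (-0.008)^2 + (0.142)^2 + (0.199)^2 = 0.000064 + 0.020164 + 0.039601 = 0.059829.
  gamma(0) = 1 * (1 + 0.059829) = 1 * 1.059829 = 1.059829, which rounds to 1.0598.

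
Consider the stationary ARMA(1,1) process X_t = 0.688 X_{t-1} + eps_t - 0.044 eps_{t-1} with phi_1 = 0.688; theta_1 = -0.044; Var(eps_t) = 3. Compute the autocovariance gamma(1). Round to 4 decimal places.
\gamma(1) = 3.5574

Multiply the model equation by X_{t-k} and take expectations. With theta_0 = psi_0 = 1 and psi_j the MA(infinity) weights, this gives
  gamma(k) - sum_i phi_i gamma(k-i) = c_k,
  c_k = sigma^2 * sum_{j=k..q} theta_j psi_{j-k}   (c_k = 0 for k > q),
using gamma(-m) = gamma(m).
psi-weights needed (psi_j = theta_j + sum_i phi_i psi_{j-i}):
  psi_1 = theta_1 + phi_1 = -0.044 + (0.688) = 0.644
Right-hand sides:
  c_0 = sigma^2 (1 + theta_1 psi_1) = 3 * (1 + (-0.044)(0.644)) = 3 * 0.971664 = 2.914992
  c_1 = sigma^2 theta_1 = 3 * (-0.044) = -0.132
  c_2 = 0
Equations for k = 0 and k = 1 (AR order 1):
  gamma(0) = phi_1 gamma(1) + c_0
  gamma(1) = phi_1 gamma(0) + c_1
Substituting the second into the first: gamma(0) (1 - phi_1^2) = c_0 + phi_1 c_1, so
  gamma(0) = (c_0 + phi_1 c_1) / (1 - phi_1^2) = (2.914992 + (0.688)(-0.132)) / (1 - (0.688)^2) = 2.824176 / 0.526656 = 5.362468.
  gamma(1) = phi_1 gamma(0) + c_1 = (0.688)(5.362468) + (-0.132) = 3.557378.
Therefore gamma(1) = 3.5574 (to 4 decimal places).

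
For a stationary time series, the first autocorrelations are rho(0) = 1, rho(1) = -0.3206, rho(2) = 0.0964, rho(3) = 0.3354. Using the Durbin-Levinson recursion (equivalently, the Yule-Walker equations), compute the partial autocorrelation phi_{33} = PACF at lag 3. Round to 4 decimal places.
\phi_{33} = 0.4060

The PACF at lag k is phi_{kk}, the last component of the solution
to the Yule-Walker system G_k phi = r_k where
  (G_k)_{ij} = rho(|i - j|), (r_k)_i = rho(i), i,j = 1..k.
Equivalently, Durbin-Levinson gives phi_{kk} iteratively:
  phi_{11} = rho(1)
  phi_{kk} = [rho(k) - sum_{j=1..k-1} phi_{k-1,j} rho(k-j)]
            / [1 - sum_{j=1..k-1} phi_{k-1,j} rho(j)],
  phi_{k,j} = phi_{k-1,j} - phi_{kk} phi_{k-1,k-j},  j = 1..k-1.
Step k = 1:
  phi_11 = rho(1) = -0.3206.
Step k = 2:
  phi_22 = [rho(2) - phi_11 rho(1)] / [1 - phi_11 rho(1)] = [0.0964 - (-0.3206)(-0.3206)] / [1 - (-0.3206)(-0.3206)]
         = -0.00638436 / 0.89721564 = -0.007116.
  Update: phi_21 = phi_11 - phi_22 phi_11 = -0.3206 - (-0.007116)(-0.3206) = -0.322881.
Step k = 3:
  phi_33 = [rho(3) - phi_21 rho(2) - phi_22 rho(1)] / [1 - phi_21 rho(1) - phi_22 rho(2)]
    numerator   = 0.3354 - (-0.322881)(0.0964) - (-0.007116)(-0.3206) = 0.36424445
    denominator = 1 - (-0.322881)(-0.3206) - (-0.007116)(0.0964) = 0.89717021
  phi_33 = 0.36424445 / 0.89717021 = 0.406.
Therefore phi_{33} = 0.4060.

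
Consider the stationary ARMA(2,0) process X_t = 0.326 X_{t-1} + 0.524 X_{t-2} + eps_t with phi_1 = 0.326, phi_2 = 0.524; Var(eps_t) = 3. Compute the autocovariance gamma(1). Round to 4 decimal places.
\gamma(1) = 5.3344

Multiply the model equation by X_{t-k} and take expectations. With theta_0 = psi_0 = 1 and psi_j the MA(infinity) weights, this gives
  gamma(k) - sum_i phi_i gamma(k-i) = c_k,
  c_k = sigma^2 * sum_{j=k..q} theta_j psi_{j-k}   (c_k = 0 for k > q),
using gamma(-m) = gamma(m).
Pure AR (q = 0): c_0 = sigma^2 = 3, c_k = 0 for k >= 1.
Equations for k = 0, 1, 2 (AR order 2, c_2 = 0):
  (E0) gamma(0) = phi_1 gamma(1) + phi_2 gamma(2) + c_0
  (E1) gamma(1) = phi_1 gamma(0) + phi_2 gamma(1) + c_1
  (E2) gamma(2) = phi_1 gamma(1) + phi_2 gamma(0)
From (E1): gamma(1) = A gamma(0) + B with
  A = phi_1 / (1 - phi_2) = 0.326 / 0.476 = 0.684874,   B = c_1 / (1 - phi_2) = 0 / 0.476 = 0.
Insert (E2) into (E0): gamma(0) (1 - phi_2^2) = phi_1 (1 + phi_2) gamma(1) + c_0.
  phi_1 (1 + phi_2) = (0.326)(1.524) = 0.496824,   1 - phi_2^2 = 0.725424.
Replace gamma(1) by A gamma(0) + B and collect gamma(0):
  gamma(0) [0.725424 - (0.496824)(0.684874)] = c_0 = 3
  gamma(0) * 0.385162 = 3
  gamma(0) = 3 / 0.385162 = 7.788927.
  gamma(1) = A gamma(0) = (0.684874)(7.788927) = 5.334433.
Therefore gamma(1) = 5.3344 (to 4 decimal places).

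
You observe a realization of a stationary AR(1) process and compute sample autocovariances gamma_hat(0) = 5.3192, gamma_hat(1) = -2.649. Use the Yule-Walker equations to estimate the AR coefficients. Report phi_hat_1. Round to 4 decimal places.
\hat\phi_{1} = -0.4980

The Yule-Walker equations for an AR(p) process read, in matrix form,
  Gamma_p phi = r_p,   with   (Gamma_p)_{ij} = gamma(|i - j|),
                       (r_p)_i = gamma(i),   i,j = 1..p.
Substitute the sample gammas (Toeplitz matrix and right-hand side of size 1):
  Gamma_p = [[5.3192]]
  r_p     = [-2.649]
With p = 1 this is the single equation gamma(0) phi_1 = gamma(1):
  phi_hat_1 = gamma(1) / gamma(0) = -2.649 / 5.3192 = -0.4980.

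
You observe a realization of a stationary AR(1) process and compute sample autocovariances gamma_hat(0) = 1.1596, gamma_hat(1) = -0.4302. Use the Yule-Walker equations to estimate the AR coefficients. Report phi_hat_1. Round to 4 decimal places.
\hat\phi_{1} = -0.3710

The Yule-Walker equations for an AR(p) process read, in matrix form,
  Gamma_p phi = r_p,   with   (Gamma_p)_{ij} = gamma(|i - j|),
                       (r_p)_i = gamma(i),   i,j = 1..p.
Substitute the sample gammas (Toeplitz matrix and right-hand side of size 1):
  Gamma_p = [[1.1596]]
  r_p     = [-0.4302]
With p = 1 this is the single equation gamma(0) phi_1 = gamma(1):
  phi_hat_1 = gamma(1) / gamma(0) = -0.4302 / 1.1596 = -0.3710.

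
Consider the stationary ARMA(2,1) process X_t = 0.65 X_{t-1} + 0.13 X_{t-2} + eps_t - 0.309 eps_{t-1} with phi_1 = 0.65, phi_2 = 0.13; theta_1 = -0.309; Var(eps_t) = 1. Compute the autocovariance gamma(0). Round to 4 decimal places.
\gamma(0) = 1.4591

Multiply the model equation by X_{t-k} and take expectations. With theta_0 = psi_0 = 1 and psi_j the MA(infinity) weights, this gives
  gamma(k) - sum_i phi_i gamma(k-i) = c_k,
  c_k = sigma^2 * sum_{j=k..q} theta_j psi_{j-k}   (c_k = 0 for k > q),
using gamma(-m) = gamma(m).
psi-weights needed (psi_j = theta_j + sum_i phi_i psi_{j-i}):
  psi_1 = theta_1 + phi_1 = -0.309 + (0.65) = 0.341
Right-hand sides:
  c_0 = sigma^2 (1 + theta_1 psi_1) = 1 * (1 + (-0.309)(0.341)) = 1 * 0.894631 = 0.894631
  c_1 = sigma^2 theta_1 = 1 * (-0.309) = -0.309
  c_2 = 0
Equations for k = 0, 1, 2 (AR order 2, c_2 = 0):
  (E0) gamma(0) = phi_1 gamma(1) + phi_2 gamma(2) + c_0
  (E1) gamma(1) = phi_1 gamma(0) + phi_2 gamma(1) + c_1
  (E2) gamma(2) = phi_1 gamma(1) + phi_2 gamma(0)
From (E1): gamma(1) = A gamma(0) + B with
  A = phi_1 / (1 - phi_2) = 0.65 / 0.87 = 0.747126,   B = c_1 / (1 - phi_2) = -0.309 / 0.87 = -0.355172.
Insert (E2) into (E0): gamma(0) (1 - phi_2^2) = phi_1 (1 + phi_2) gamma(1) + c_0.
  phi_1 (1 + phi_2) = (0.65)(1.13) = 0.7345,   1 - phi_2^2 = 0.9831.
Replace gamma(1) by A gamma(0) + B and collect gamma(0):
  gamma(0) [0.9831 - (0.7345)(0.747126)] = (0.7345)(-0.355172) + 0.894631
  gamma(0) * 0.434336 = 0.633757
  gamma(0) = 0.633757 / 0.434336 = 1.459141.
Therefore gamma(0) = 1.4591 (to 4 decimal places).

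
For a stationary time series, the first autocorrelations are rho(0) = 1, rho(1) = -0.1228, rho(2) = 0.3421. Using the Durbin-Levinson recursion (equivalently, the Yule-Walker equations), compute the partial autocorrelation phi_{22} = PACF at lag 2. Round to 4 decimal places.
\phi_{22} = 0.3320

The PACF at lag k is phi_{kk}, the last component of the solution
to the Yule-Walker system G_k phi = r_k where
  (G_k)_{ij} = rho(|i - j|), (r_k)_i = rho(i), i,j = 1..k.
Equivalently, Durbin-Levinson gives phi_{kk} iteratively:
  phi_{11} = rho(1)
  phi_{kk} = [rho(k) - sum_{j=1..k-1} phi_{k-1,j} rho(k-j)]
            / [1 - sum_{j=1..k-1} phi_{k-1,j} rho(j)],
  phi_{k,j} = phi_{k-1,j} - phi_{kk} phi_{k-1,k-j},  j = 1..k-1.
Step k = 1:
  phi_11 = rho(1) = -0.1228.
Step k = 2:
  phi_22 = [rho(2) - phi_11 rho(1)] / [1 - phi_11 rho(1)] = [0.3421 - (-0.1228)(-0.1228)] / [1 - (-0.1228)(-0.1228)]
         = 0.32702016 / 0.98492016 = 0.332.
Therefore phi_{22} = 0.3320.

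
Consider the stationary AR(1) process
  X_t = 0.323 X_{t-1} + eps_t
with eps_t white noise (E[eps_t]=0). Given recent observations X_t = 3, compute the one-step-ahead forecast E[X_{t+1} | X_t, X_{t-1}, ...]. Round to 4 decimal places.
E[X_{t+1} \mid \mathcal F_t] = 0.9690

For an AR(p) model X_t = c + sum_i phi_i X_{t-i} + eps_t, the
one-step-ahead conditional mean is
  E[X_{t+1} | X_t, ...] = c + sum_i phi_i X_{t+1-i}.
Substitute known values:
  E[X_{t+1} | ...] = (0.323) * (3)
                   = 0.9690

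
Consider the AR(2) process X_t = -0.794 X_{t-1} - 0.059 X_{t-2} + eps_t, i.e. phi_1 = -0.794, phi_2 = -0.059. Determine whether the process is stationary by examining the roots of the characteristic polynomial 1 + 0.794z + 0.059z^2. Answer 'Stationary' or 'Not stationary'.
\text{Stationary}

The AR(p) characteristic polynomial is P(z) = 1 + 0.794z + 0.059z^2.
Stationarity requires all roots to lie outside the unit circle, i.e. |z| > 1 for every root.
Set 1 + (0.794) z + (0.059) z^2 = 0, i.e. a z^2 + b z + c = 0 with a = 0.059, b = 0.794, c = 1.
Discriminant D = b^2 - 4ac = (0.794)^2 - 4*(0.059)*1 = 0.630436 - (0.236) = 0.394436.
D >= 0, so the roots are real: z = (-b +/- sqrt(D)) / (2a) = (-0.794 +/- 0.628041) / (0.118).
  z_1 = (-0.794 + 0.628041) / (0.118) = -1.4064,   |z_1| = 1.4064.
  z_2 = (-0.794 - 0.628041) / (0.118) = -12.0512,   |z_2| = 12.0512.
Moduli of all roots: 1.4064, 12.0512.
All moduli strictly greater than 1? Yes.
Verdict: Stationary.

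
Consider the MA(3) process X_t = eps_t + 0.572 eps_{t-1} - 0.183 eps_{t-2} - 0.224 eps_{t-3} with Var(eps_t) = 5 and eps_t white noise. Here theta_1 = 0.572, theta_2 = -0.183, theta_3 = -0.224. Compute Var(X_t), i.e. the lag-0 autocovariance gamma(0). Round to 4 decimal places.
\gamma(0) = 7.0542

For an MA(q) process X_t = eps_t + sum_i theta_i eps_{t-i} with
Var(eps_t) = sigma^2, the variance is
  gamma(0) = sigma^2 * (1 + sum_i theta_i^2).
  sum_i theta_i^2 = (0.572)^2 + (-0.183)^2 + (-0.224)^2 = 0.327184 + 0.033489 + 0.050176 = 0.410849.
  gamma(0) = 5 * (1 + 0.410849) = 5 * 1.410849 = 7.054245, which rounds to 7.0542.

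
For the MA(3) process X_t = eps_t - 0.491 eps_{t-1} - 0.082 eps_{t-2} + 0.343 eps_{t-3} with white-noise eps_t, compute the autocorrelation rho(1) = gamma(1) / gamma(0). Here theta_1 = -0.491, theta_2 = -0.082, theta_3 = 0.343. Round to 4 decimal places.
\rho(1) = -0.3507

For an MA(q) process with theta_0 = 1, the autocovariance is
  gamma(k) = sigma^2 * sum_{i=0..q-k} theta_i * theta_{i+k},
and rho(k) = gamma(k) / gamma(0). Sigma^2 cancels.
  numerator   = (1)*(-0.491) + (-0.491)*(-0.082) + (-0.082)*(0.343) = -0.478864.
  denominator = (1)^2 + (-0.491)^2 + (-0.082)^2 + (0.343)^2 = 1.365454.
  rho(1) = -0.478864 / 1.365454 = -0.3507.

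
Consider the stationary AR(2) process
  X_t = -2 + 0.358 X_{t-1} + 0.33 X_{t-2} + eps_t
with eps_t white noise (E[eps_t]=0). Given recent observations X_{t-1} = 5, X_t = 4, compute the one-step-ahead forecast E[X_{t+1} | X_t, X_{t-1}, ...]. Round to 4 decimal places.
E[X_{t+1} \mid \mathcal F_t] = 1.0820

For an AR(p) model X_t = c + sum_i phi_i X_{t-i} + eps_t, the
one-step-ahead conditional mean is
  E[X_{t+1} | X_t, ...] = c + sum_i phi_i X_{t+1-i}.
Substitute known values:
  E[X_{t+1} | ...] = -2 + (0.358) * (4) + (0.33) * (5)
                   = 1.0820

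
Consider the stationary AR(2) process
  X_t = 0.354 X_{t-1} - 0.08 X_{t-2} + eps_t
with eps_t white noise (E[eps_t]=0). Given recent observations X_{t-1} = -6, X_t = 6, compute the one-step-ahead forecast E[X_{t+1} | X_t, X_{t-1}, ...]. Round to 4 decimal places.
E[X_{t+1} \mid \mathcal F_t] = 2.6040

For an AR(p) model X_t = c + sum_i phi_i X_{t-i} + eps_t, the
one-step-ahead conditional mean is
  E[X_{t+1} | X_t, ...] = c + sum_i phi_i X_{t+1-i}.
Substitute known values:
  E[X_{t+1} | ...] = (0.354) * (6) + (-0.08) * (-6)
                   = 2.6040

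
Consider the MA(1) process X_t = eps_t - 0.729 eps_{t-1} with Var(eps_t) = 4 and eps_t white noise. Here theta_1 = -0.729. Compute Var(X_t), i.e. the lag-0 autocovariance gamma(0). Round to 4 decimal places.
\gamma(0) = 6.1258

For an MA(q) process X_t = eps_t + sum_i theta_i eps_{t-i} with
Var(eps_t) = sigma^2, the variance is
  gamma(0) = sigma^2 * (1 + sum_i theta_i^2).
  sum_i theta_i^2 = (-0.729)^2 = 0.531441.
  gamma(0) = 4 * (1 + 0.531441) = 4 * 1.531441 = 6.125764, which rounds to 6.1258.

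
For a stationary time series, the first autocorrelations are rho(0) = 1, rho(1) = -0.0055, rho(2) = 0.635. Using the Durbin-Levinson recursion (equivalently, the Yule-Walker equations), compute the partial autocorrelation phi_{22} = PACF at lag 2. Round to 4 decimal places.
\phi_{22} = 0.6350

The PACF at lag k is phi_{kk}, the last component of the solution
to the Yule-Walker system G_k phi = r_k where
  (G_k)_{ij} = rho(|i - j|), (r_k)_i = rho(i), i,j = 1..k.
Equivalently, Durbin-Levinson gives phi_{kk} iteratively:
  phi_{11} = rho(1)
  phi_{kk} = [rho(k) - sum_{j=1..k-1} phi_{k-1,j} rho(k-j)]
            / [1 - sum_{j=1..k-1} phi_{k-1,j} rho(j)],
  phi_{k,j} = phi_{k-1,j} - phi_{kk} phi_{k-1,k-j},  j = 1..k-1.
Step k = 1:
  phi_11 = rho(1) = -0.0055.
Step k = 2:
  phi_22 = [rho(2) - phi_11 rho(1)] / [1 - phi_11 rho(1)] = [0.635 - (-0.0055)(-0.0055)] / [1 - (-0.0055)(-0.0055)]
         = 0.63496975 / 0.99996975 = 0.635.
Therefore phi_{22} = 0.6350.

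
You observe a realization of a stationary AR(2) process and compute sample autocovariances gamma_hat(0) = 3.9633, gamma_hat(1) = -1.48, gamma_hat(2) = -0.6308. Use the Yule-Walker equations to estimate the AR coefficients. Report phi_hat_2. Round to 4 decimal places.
\hat\phi_{2} = -0.3470

The Yule-Walker equations for an AR(p) process read, in matrix form,
  Gamma_p phi = r_p,   with   (Gamma_p)_{ij} = gamma(|i - j|),
                       (r_p)_i = gamma(i),   i,j = 1..p.
Substitute the sample gammas (Toeplitz matrix and right-hand side of size 2):
  Gamma_p = [[3.9633, -1.48], [-1.48, 3.9633]]
  r_p     = [-1.48, -0.6308]
Written out:
  3.9633 phi_1 - 1.48 phi_2 = -1.48
  -1.48 phi_1 + 3.9633 phi_2 = -0.6308
Solve by Cramer's rule:
  det = gamma(0)^2 - gamma(1)^2 = (3.9633)^2 - (-1.48)^2 = 15.70774689 - 2.1904 = 13.51734689
  phi_hat_1 = [gamma(1) gamma(0) - gamma(1) gamma(2)] / det = [(-1.48)(3.9633) - (-1.48)(-0.6308)] / 13.51734689 = -6.799268 / 13.51734689 = -0.503
  phi_hat_2 = [gamma(0) gamma(2) - gamma(1)^2] / det = [(3.9633)(-0.6308) - (-1.48)^2] / 13.51734689 = -4.69044964 / 13.51734689 = -0.347
So phi_hat = [-0.5030, -0.3470].
Therefore phi_hat_2 = -0.3470.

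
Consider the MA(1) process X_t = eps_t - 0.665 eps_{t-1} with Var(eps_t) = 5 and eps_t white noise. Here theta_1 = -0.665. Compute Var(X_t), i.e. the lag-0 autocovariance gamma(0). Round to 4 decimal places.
\gamma(0) = 7.2111

For an MA(q) process X_t = eps_t + sum_i theta_i eps_{t-i} with
Var(eps_t) = sigma^2, the variance is
  gamma(0) = sigma^2 * (1 + sum_i theta_i^2).
  sum_i theta_i^2 = (-0.665)^2 = 0.442225.
  gamma(0) = 5 * (1 + 0.442225) = 5 * 1.442225 = 7.211125, which rounds to 7.2111.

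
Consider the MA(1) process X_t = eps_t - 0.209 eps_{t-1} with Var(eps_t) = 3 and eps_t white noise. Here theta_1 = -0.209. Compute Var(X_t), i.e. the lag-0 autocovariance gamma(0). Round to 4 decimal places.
\gamma(0) = 3.1310

For an MA(q) process X_t = eps_t + sum_i theta_i eps_{t-i} with
Var(eps_t) = sigma^2, the variance is
  gamma(0) = sigma^2 * (1 + sum_i theta_i^2).
  sum_i theta_i^2 = (-0.209)^2 = 0.043681.
  gamma(0) = 3 * (1 + 0.043681) = 3 * 1.043681 = 3.131043, which rounds to 3.1310.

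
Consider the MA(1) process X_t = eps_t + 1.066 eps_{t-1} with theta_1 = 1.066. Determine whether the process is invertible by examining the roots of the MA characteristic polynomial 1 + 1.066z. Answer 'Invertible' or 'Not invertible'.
\text{Not invertible}

The MA(q) characteristic polynomial is P(z) = 1 + 1.066z.
Invertibility requires all roots to lie outside the unit circle, i.e. |z| > 1 for every root.
This is linear in z: 1 + (1.066) z = 0  =>  z = -1/(1.066) = -0.938086,  |z| = 0.938086.
Moduli of all roots: 0.9381.
All moduli strictly greater than 1? No.
Verdict: Not invertible.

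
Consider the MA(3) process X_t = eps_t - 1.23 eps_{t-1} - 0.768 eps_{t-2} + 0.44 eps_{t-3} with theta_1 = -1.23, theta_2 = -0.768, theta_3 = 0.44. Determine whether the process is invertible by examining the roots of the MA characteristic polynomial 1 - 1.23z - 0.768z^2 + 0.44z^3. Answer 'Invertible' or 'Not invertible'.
\text{Not invertible}

The MA(q) characteristic polynomial is P(z) = 1 - 1.23z - 0.768z^2 + 0.44z^3.
Invertibility requires all roots to lie outside the unit circle, i.e. |z| > 1 for every root.
Degree 3: look for a simple real root z0 first, then factor out (1 - z/z0) and solve the remaining quadratic.
Testing z0 = 2.5: P(2.5) = 1 + (-1.23)(2.5) + (-0.768)(2.5)^2 + (0.44)(2.5)^3
  = 1 + (-3.075) + (-4.8) + (6.875) = 0.  So z_0 = 2.5 is a root, |z_0| = 2.5.
Divide out the factor (1 - 0.4 z) = (1 - z/z0) (since 1/z0 = 0.4):
  P(z) = (1 - 0.4 z)(1 + (-0.83) z + (-1.1) z^2)
  [check: z-coef -0.83 - (0.4) = -1.23; z^2-coef -1.1 - (0.4)(-0.83) = -0.768; z^3-coef -(0.4)(-1.1) = 0.44.]
Remaining roots from the quadratic factor 1 + (-0.83) z + (-1.1) z^2:
  Set 1 + (-0.83) z + (-1.1) z^2 = 0, i.e. a z^2 + b z + c = 0 with a = -1.1, b = -0.83, c = 1.
  Discriminant D = b^2 - 4ac = (-0.83)^2 - 4*(-1.1)*1 = 0.6889 - (-4.4) = 5.0889.
  D >= 0, so the roots are real: z = (-b +/- sqrt(D)) / (2a) = (0.83 +/- 2.255859) / (-2.2).
    z_1 = (0.83 + 2.255859) / (-2.2) = -1.4027,   |z_1| = 1.4027.
    z_2 = (0.83 - 2.255859) / (-2.2) = 0.6481,   |z_2| = 0.6481.
Moduli of all roots: 2.5000, 1.4027, 0.6481.
All moduli strictly greater than 1? No.
Verdict: Not invertible.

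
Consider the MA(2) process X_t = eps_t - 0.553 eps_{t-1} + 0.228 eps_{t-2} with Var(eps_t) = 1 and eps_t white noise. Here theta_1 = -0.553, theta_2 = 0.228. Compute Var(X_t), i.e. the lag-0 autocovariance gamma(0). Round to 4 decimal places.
\gamma(0) = 1.3578

For an MA(q) process X_t = eps_t + sum_i theta_i eps_{t-i} with
Var(eps_t) = sigma^2, the variance is
  gamma(0) = sigma^2 * (1 + sum_i theta_i^2).
  sum_i theta_i^2 = (-0.553)^2 + (0.228)^2 = 0.305809 + 0.051984 = 0.357793.
  gamma(0) = 1 * (1 + 0.357793) = 1 * 1.357793 = 1.357793, which rounds to 1.3578.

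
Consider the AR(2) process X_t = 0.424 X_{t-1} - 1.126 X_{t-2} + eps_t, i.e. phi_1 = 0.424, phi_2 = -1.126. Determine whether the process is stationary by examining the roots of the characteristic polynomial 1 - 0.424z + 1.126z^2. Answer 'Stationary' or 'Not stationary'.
\text{Not stationary}

The AR(p) characteristic polynomial is P(z) = 1 - 0.424z + 1.126z^2.
Stationarity requires all roots to lie outside the unit circle, i.e. |z| > 1 for every root.
Set 1 + (-0.424) z + (1.126) z^2 = 0, i.e. a z^2 + b z + c = 0 with a = 1.126, b = -0.424, c = 1.
Discriminant D = b^2 - 4ac = (-0.424)^2 - 4*(1.126)*1 = 0.179776 - (4.504) = -4.324224.
D < 0, so the roots are the complex-conjugate pair z = (-b +/- i sqrt(-D)) / (2a) = 0.1883 +/- 0.9234i.
For a conjugate pair |z|^2 = z * conj(z) = (product of roots) = c/a = 1/(1.126) = 0.888099, so |z| = sqrt(0.888099) = 0.9424 for both roots.
Moduli of all roots: 0.9424, 0.9424.
All moduli strictly greater than 1? No.
Verdict: Not stationary.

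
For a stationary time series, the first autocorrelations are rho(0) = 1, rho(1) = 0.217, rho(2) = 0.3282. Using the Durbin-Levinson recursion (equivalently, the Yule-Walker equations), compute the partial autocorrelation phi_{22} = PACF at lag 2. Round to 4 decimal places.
\phi_{22} = 0.2950

The PACF at lag k is phi_{kk}, the last component of the solution
to the Yule-Walker system G_k phi = r_k where
  (G_k)_{ij} = rho(|i - j|), (r_k)_i = rho(i), i,j = 1..k.
Equivalently, Durbin-Levinson gives phi_{kk} iteratively:
  phi_{11} = rho(1)
  phi_{kk} = [rho(k) - sum_{j=1..k-1} phi_{k-1,j} rho(k-j)]
            / [1 - sum_{j=1..k-1} phi_{k-1,j} rho(j)],
  phi_{k,j} = phi_{k-1,j} - phi_{kk} phi_{k-1,k-j},  j = 1..k-1.
Step k = 1:
  phi_11 = rho(1) = 0.217.
Step k = 2:
  phi_22 = [rho(2) - phi_11 rho(1)] / [1 - phi_11 rho(1)] = [0.3282 - (0.217)(0.217)] / [1 - (0.217)(0.217)]
         = 0.281111 / 0.952911 = 0.295.
Therefore phi_{22} = 0.2950.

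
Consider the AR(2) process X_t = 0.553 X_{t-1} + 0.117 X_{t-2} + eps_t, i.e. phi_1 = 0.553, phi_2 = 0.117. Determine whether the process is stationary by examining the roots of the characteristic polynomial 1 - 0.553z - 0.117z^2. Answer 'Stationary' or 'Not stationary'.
\text{Stationary}

The AR(p) characteristic polynomial is P(z) = 1 - 0.553z - 0.117z^2.
Stationarity requires all roots to lie outside the unit circle, i.e. |z| > 1 for every root.
Set 1 + (-0.553) z + (-0.117) z^2 = 0, i.e. a z^2 + b z + c = 0 with a = -0.117, b = -0.553, c = 1.
Discriminant D = b^2 - 4ac = (-0.553)^2 - 4*(-0.117)*1 = 0.305809 - (-0.468) = 0.773809.
D >= 0, so the roots are real: z = (-b +/- sqrt(D)) / (2a) = (0.553 +/- 0.879664) / (-0.234).
  z_1 = (0.553 + 0.879664) / (-0.234) = -6.1225,   |z_1| = 6.1225.
  z_2 = (0.553 - 0.879664) / (-0.234) = 1.396,   |z_2| = 1.396.
Moduli of all roots: 6.1225, 1.3960.
All moduli strictly greater than 1? Yes.
Verdict: Stationary.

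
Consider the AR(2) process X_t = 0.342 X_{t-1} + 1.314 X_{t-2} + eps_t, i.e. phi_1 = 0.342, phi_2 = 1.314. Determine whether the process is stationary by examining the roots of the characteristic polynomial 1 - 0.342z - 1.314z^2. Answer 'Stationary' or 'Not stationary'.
\text{Not stationary}

The AR(p) characteristic polynomial is P(z) = 1 - 0.342z - 1.314z^2.
Stationarity requires all roots to lie outside the unit circle, i.e. |z| > 1 for every root.
Set 1 + (-0.342) z + (-1.314) z^2 = 0, i.e. a z^2 + b z + c = 0 with a = -1.314, b = -0.342, c = 1.
Discriminant D = b^2 - 4ac = (-0.342)^2 - 4*(-1.314)*1 = 0.116964 - (-5.256) = 5.372964.
D >= 0, so the roots are real: z = (-b +/- sqrt(D)) / (2a) = (0.342 +/- 2.317965) / (-2.628).
  z_1 = (0.342 + 2.317965) / (-2.628) = -1.0122,   |z_1| = 1.0122.
  z_2 = (0.342 - 2.317965) / (-2.628) = 0.7519,   |z_2| = 0.7519.
Moduli of all roots: 1.0122, 0.7519.
All moduli strictly greater than 1? No.
Verdict: Not stationary.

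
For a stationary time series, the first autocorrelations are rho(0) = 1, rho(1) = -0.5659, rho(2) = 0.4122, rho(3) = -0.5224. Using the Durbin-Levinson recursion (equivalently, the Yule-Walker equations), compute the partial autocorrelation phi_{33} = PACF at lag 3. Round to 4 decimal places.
\phi_{33} = -0.3658

The PACF at lag k is phi_{kk}, the last component of the solution
to the Yule-Walker system G_k phi = r_k where
  (G_k)_{ij} = rho(|i - j|), (r_k)_i = rho(i), i,j = 1..k.
Equivalently, Durbin-Levinson gives phi_{kk} iteratively:
  phi_{11} = rho(1)
  phi_{kk} = [rho(k) - sum_{j=1..k-1} phi_{k-1,j} rho(k-j)]
            / [1 - sum_{j=1..k-1} phi_{k-1,j} rho(j)],
  phi_{k,j} = phi_{k-1,j} - phi_{kk} phi_{k-1,k-j},  j = 1..k-1.
Step k = 1:
  phi_11 = rho(1) = -0.5659.
Step k = 2:
  phi_22 = [rho(2) - phi_11 rho(1)] / [1 - phi_11 rho(1)] = [0.4122 - (-0.5659)(-0.5659)] / [1 - (-0.5659)(-0.5659)]
         = 0.09195719 / 0.67975719 = 0.135279.
  Update: phi_21 = phi_11 - phi_22 phi_11 = -0.5659 - (0.135279)(-0.5659) = -0.489345.
Step k = 3:
  phi_33 = [rho(3) - phi_21 rho(2) - phi_22 rho(1)] / [1 - phi_21 rho(1) - phi_22 rho(2)]
    numerator   = -0.5224 - (-0.489345)(0.4122) - (0.135279)(-0.5659) = -0.2441372
    denominator = 1 - (-0.489345)(-0.5659) - (0.135279)(0.4122) = 0.66731727
  phi_33 = -0.2441372 / 0.66731727 = -0.3658.
Therefore phi_{33} = -0.3658.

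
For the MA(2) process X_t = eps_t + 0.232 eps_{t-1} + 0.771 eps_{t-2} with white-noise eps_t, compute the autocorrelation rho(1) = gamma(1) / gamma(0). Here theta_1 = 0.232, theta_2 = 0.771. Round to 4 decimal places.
\rho(1) = 0.2493

For an MA(q) process with theta_0 = 1, the autocovariance is
  gamma(k) = sigma^2 * sum_{i=0..q-k} theta_i * theta_{i+k},
and rho(k) = gamma(k) / gamma(0). Sigma^2 cancels.
  numerator   = (1)*(0.232) + (0.232)*(0.771) = 0.410872.
  denominator = (1)^2 + (0.232)^2 + (0.771)^2 = 1.648265.
  rho(1) = 0.410872 / 1.648265 = 0.2493.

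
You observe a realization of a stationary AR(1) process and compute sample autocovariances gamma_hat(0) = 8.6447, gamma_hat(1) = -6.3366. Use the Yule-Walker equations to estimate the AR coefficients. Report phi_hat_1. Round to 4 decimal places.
\hat\phi_{1} = -0.7330

The Yule-Walker equations for an AR(p) process read, in matrix form,
  Gamma_p phi = r_p,   with   (Gamma_p)_{ij} = gamma(|i - j|),
                       (r_p)_i = gamma(i),   i,j = 1..p.
Substitute the sample gammas (Toeplitz matrix and right-hand side of size 1):
  Gamma_p = [[8.6447]]
  r_p     = [-6.3366]
With p = 1 this is the single equation gamma(0) phi_1 = gamma(1):
  phi_hat_1 = gamma(1) / gamma(0) = -6.3366 / 8.6447 = -0.7330.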